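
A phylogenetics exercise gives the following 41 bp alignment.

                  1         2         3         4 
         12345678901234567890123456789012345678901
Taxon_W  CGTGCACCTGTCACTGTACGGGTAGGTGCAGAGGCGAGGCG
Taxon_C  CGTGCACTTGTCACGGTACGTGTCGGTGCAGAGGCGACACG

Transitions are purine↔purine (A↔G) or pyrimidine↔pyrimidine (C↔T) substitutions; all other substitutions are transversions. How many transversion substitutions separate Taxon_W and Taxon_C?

The sequences differ at positions 8 (C/T, transition), 15 (T/G, transversion), 21 (G/T, transversion), 24 (A/C, transversion), 38 (G/C, transversion), 39 (G/A, transition).
Of the 6 differences, 2 transitions and 4 transversions, so the answer is 4.

4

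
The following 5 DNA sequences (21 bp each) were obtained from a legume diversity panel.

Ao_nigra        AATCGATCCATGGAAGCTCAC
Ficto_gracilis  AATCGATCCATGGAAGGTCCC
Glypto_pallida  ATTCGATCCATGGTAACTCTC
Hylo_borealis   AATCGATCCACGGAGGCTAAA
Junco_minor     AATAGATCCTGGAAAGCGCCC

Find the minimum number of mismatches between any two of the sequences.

2

Pairwise Hamming distances:
  Ao_nigra vs Ficto_gracilis: 2
  Ao_nigra vs Glypto_pallida: 4
  Ao_nigra vs Hylo_borealis: 4
  Ao_nigra vs Junco_minor: 6
  Ficto_gracilis vs Glypto_pallida: 5
  Ficto_gracilis vs Hylo_borealis: 6
  Ficto_gracilis vs Junco_minor: 6
  Glypto_pallida vs Hylo_borealis: 8
  Glypto_pallida vs Junco_minor: 9
  Hylo_borealis vs Junco_minor: 9
The smallest is 2, between Ao_nigra and Ficto_gracilis.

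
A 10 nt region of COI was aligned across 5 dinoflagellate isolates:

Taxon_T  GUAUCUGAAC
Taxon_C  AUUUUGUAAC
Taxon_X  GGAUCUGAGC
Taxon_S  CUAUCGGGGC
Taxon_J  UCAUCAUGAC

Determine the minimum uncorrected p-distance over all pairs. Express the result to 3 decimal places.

0.200

Pairwise Hamming distances:
  Taxon_T vs Taxon_C: 5
  Taxon_T vs Taxon_X: 2
  Taxon_T vs Taxon_S: 4
  Taxon_T vs Taxon_J: 5
  Taxon_C vs Taxon_X: 7
  Taxon_C vs Taxon_S: 6
  Taxon_C vs Taxon_J: 6
  Taxon_X vs Taxon_S: 4
  Taxon_X vs Taxon_J: 6
  Taxon_S vs Taxon_J: 5
The smallest is 2 mismatches, between Taxon_T and Taxon_X; p = 2/10 = 0.200.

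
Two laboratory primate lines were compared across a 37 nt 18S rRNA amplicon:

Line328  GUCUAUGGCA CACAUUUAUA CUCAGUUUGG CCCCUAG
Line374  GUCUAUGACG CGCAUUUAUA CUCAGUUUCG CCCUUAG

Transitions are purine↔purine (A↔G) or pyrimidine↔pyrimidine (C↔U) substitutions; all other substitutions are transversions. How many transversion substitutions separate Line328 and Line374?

Differing sites — 8:G/A (Ti); 10:A/G (Ti); 12:A/G (Ti); 29:G/C (Tv); 34:C/U (Ti).
Of the 5 differences, 4 transitions and 1 transversion, so the answer is 1.

1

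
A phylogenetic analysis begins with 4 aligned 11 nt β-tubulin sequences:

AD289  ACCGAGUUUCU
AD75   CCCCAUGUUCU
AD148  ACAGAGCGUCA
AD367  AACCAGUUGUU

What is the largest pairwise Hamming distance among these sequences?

8

Pairwise Hamming distances:
  AD289 vs AD75: 4
  AD289 vs AD148: 4
  AD289 vs AD367: 4
  AD75 vs AD148: 7
  AD75 vs AD367: 6
  AD148 vs AD367: 8
The largest is 8, between AD148 and AD367.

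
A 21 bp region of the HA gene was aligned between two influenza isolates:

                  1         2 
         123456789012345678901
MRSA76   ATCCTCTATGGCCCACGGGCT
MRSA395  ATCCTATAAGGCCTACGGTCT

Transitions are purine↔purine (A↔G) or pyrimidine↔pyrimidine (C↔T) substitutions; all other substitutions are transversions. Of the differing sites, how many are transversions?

The sequences differ at positions 6 (C/A, transversion), 9 (T/A, transversion), 14 (C/T, transition), 19 (G/T, transversion).
Of the 4 differences, 1 transition and 3 transversions, so the answer is 3.

3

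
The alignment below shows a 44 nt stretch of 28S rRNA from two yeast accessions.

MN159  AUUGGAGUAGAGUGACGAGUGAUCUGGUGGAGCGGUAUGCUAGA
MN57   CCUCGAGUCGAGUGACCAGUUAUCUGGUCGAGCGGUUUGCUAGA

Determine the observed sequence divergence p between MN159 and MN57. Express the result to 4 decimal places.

0.1818

Mismatches occur at site 1 (A→C), site 2 (U→C), site 4 (G→C), site 9 (A→C), site 17 (G→C), site 21 (G→U), site 29 (G→C), site 37 (A→U).
There are 8 differences over 44 sites, so p = 8/44 = 0.1818.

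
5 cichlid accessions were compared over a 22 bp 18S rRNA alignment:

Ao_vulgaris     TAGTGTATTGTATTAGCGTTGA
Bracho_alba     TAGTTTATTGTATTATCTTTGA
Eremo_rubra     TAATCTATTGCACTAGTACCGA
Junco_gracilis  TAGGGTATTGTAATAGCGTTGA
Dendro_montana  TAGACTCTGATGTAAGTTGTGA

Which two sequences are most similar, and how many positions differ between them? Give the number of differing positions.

2

Pairwise Hamming distances:
  Ao_vulgaris vs Bracho_alba: 3
  Ao_vulgaris vs Eremo_rubra: 8
  Ao_vulgaris vs Junco_gracilis: 2
  Ao_vulgaris vs Dendro_montana: 10
  Bracho_alba vs Eremo_rubra: 9
  Bracho_alba vs Junco_gracilis: 5
  Bracho_alba vs Dendro_montana: 10
  Eremo_rubra vs Junco_gracilis: 9
  Eremo_rubra vs Dendro_montana: 12
  Junco_gracilis vs Dendro_montana: 11
The smallest is 2, between Ao_vulgaris and Junco_gracilis.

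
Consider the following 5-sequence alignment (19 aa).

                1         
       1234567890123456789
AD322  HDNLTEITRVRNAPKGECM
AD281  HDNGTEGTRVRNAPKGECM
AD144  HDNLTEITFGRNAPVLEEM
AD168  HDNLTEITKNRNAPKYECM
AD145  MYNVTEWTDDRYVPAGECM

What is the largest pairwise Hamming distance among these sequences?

Pairwise Hamming distances:
  AD322 vs AD281: 2
  AD322 vs AD144: 5
  AD322 vs AD168: 3
  AD322 vs AD145: 9
  AD281 vs AD144: 7
  AD281 vs AD168: 5
  AD281 vs AD145: 9
  AD144 vs AD168: 5
  AD144 vs AD145: 11
  AD168 vs AD145: 10
The largest is 11, between AD144 and AD145.

11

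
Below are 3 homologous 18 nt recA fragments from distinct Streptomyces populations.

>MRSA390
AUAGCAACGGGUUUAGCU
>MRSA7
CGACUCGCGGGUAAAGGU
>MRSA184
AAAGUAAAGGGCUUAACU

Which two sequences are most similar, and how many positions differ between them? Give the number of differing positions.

Pairwise Hamming distances:
  MRSA390 vs MRSA7: 9
  MRSA390 vs MRSA184: 5
  MRSA7 vs MRSA184: 11
The smallest is 5, between MRSA390 and MRSA184.

5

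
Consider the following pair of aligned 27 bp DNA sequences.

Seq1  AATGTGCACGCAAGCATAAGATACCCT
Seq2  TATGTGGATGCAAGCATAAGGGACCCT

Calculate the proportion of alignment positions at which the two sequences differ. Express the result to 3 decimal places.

0.185

Mismatches occur at site 1 (A/T), site 7 (C/G), site 9 (C/T), site 21 (A/G), site 22 (T/G).
There are 5 differences over 27 sites, so p = 5/27 = 0.185.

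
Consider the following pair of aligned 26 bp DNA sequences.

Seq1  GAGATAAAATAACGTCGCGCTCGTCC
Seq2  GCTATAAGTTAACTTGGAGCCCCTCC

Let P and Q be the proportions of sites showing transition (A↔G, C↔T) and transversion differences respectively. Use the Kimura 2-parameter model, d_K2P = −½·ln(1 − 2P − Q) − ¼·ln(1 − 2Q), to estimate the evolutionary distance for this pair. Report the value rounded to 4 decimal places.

Differing sites — 2:A/C (Tv); 3:G/T (Tv); 8:A/G (Ti); 9:A/T (Tv); 14:G/T (Tv); 16:C/G (Tv); 18:C/A (Tv); 21:T/C (Ti); 23:G/C (Tv).
Of the 9 differences, 2 transitions and 7 transversions over 26 sites: P = 2/26 = 0.076923, Q = 7/26 = 0.269231.
d = −0.5·ln(0.576923) − 0.25·ln(0.461538) = −0.5·(-0.550046) − 0.25·(-0.773191) = 0.4683.

0.4683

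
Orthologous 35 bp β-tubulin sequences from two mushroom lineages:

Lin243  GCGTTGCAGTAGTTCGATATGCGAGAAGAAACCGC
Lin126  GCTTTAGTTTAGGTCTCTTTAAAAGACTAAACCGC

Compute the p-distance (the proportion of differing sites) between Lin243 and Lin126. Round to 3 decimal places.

Mismatches occur at site 3 (G↔T), site 6 (G↔A), site 7 (C↔G), site 8 (A↔T), site 9 (G↔T), site 13 (T↔G), site 16 (G↔T), site 17 (A↔C), site 19 (A↔T), site 21 (G↔A), site 22 (C↔A), site 23 (G↔A), site 27 (A↔C), site 28 (G↔T).
There are 14 differences over 35 sites, so p = 14/35 = 0.400.

0.400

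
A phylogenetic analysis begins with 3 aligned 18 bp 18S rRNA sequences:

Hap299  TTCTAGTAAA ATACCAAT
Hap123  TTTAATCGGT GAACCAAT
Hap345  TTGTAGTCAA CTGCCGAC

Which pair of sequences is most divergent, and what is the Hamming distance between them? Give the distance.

Pairwise Hamming distances:
  Hap299 vs Hap123: 9
  Hap299 vs Hap345: 6
  Hap123 vs Hap345: 12
The largest is 12, between Hap123 and Hap345.

12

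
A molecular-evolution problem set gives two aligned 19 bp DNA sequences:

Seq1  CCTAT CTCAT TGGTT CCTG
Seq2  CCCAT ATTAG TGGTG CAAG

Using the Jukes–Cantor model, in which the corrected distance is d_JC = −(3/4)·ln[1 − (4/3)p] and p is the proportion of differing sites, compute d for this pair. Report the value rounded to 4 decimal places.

0.5068

Differing sites — 3:T/C; 6:C/A; 8:C/T; 10:T/G; 15:T/G; 17:C/A; 18:T/A.
p = 7/19 = 0.368421.
d = −0.75 · ln(1 − (4/3)·0.368421) = −0.75 · ln(0.508772) = −0.75 · (-0.675755) = 0.5068.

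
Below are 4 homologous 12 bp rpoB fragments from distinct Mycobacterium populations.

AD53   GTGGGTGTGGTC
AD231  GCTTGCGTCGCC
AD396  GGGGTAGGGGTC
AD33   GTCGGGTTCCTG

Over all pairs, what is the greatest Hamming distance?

9

Pairwise Hamming distances:
  AD53 vs AD231: 6
  AD53 vs AD396: 4
  AD53 vs AD33: 6
  AD231 vs AD396: 8
  AD231 vs AD33: 8
  AD396 vs AD33: 9
The largest is 9, between AD396 and AD33.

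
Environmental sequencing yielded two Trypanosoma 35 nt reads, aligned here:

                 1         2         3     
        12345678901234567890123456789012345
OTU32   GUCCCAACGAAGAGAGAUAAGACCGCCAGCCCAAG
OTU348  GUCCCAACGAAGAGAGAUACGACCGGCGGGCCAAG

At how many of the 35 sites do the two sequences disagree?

4

Mismatches occur at site 20 (A/C), site 26 (C/G), site 28 (A/G), site 30 (C/G).
That gives 4 mismatches out of 35 aligned sites, so the Hamming distance is 4.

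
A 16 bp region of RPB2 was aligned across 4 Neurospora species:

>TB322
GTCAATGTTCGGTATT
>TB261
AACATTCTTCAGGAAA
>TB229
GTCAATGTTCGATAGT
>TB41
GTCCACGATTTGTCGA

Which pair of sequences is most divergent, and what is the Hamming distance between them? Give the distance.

Pairwise Hamming distances:
  TB322 vs TB261: 8
  TB322 vs TB229: 2
  TB322 vs TB41: 8
  TB261 vs TB229: 9
  TB261 vs TB41: 12
  TB229 vs TB41: 8
The largest is 12, between TB261 and TB41.

12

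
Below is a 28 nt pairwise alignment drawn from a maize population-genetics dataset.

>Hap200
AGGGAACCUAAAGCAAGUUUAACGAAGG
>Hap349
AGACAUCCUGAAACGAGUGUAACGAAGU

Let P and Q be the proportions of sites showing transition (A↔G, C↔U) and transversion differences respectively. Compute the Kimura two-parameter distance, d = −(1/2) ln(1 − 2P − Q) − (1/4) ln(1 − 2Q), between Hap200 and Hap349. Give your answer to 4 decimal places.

The sequences differ at positions 3 (G/A, transition), 4 (G/C, transversion), 6 (A/U, transversion), 10 (A/G, transition), 13 (G/A, transition), 15 (A/G, transition), 19 (U/G, transversion), 28 (G/U, transversion).
Of the 8 differences, 4 transitions and 4 transversions over 28 sites: P = 4/28 = 0.142857, Q = 4/28 = 0.142857.
d = −0.5·ln(0.571429) − 0.25·ln(0.714286) = −0.5·(-0.559615) − 0.25·(-0.336472) = 0.3639.

0.3639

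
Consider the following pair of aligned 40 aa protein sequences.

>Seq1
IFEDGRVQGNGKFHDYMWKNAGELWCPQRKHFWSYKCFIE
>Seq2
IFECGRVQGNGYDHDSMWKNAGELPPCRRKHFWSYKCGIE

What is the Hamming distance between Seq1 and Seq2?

9

Differing sites — 4:D/C; 12:K/Y; 13:F/D; 16:Y/S; 25:W/P; 26:C/P; 27:P/C; 28:Q/R; 38:F/G.
That gives 9 mismatches out of 40 aligned sites, so the Hamming distance is 9.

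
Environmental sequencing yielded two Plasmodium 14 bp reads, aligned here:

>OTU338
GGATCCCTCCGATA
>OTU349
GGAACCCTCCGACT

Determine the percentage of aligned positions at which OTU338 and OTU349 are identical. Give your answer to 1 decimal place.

78.6%

The sequences differ at positions 4 (T/A), 13 (T/C), 14 (A/T).
11 of the 14 sites match, so the percent identity is 11/14 × 100 = 78.6%.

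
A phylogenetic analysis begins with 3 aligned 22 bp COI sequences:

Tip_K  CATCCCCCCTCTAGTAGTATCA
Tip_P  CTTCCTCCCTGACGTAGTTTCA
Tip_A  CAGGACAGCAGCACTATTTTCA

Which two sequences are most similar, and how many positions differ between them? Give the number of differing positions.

Pairwise Hamming distances:
  Tip_K vs Tip_P: 6
  Tip_K vs Tip_A: 11
  Tip_P vs Tip_A: 12
The smallest is 6, between Tip_K and Tip_P.

6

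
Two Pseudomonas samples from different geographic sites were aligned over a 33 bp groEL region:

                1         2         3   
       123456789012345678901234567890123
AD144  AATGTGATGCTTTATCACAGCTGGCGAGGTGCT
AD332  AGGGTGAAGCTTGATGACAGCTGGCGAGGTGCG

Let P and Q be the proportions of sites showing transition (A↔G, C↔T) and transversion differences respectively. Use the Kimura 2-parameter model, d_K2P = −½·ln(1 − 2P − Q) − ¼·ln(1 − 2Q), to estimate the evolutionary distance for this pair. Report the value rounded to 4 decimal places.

The sequences differ at positions 2 (A/G, transition), 3 (T/G, transversion), 8 (T/A, transversion), 13 (T/G, transversion), 16 (C/G, transversion), 33 (T/G, transversion).
Of the 6 differences, 1 transition and 5 transversions over 33 sites: P = 1/33 = 0.030303, Q = 5/33 = 0.151515.
d = −0.5·ln(0.787879) − 0.25·ln(0.696970) = −0.5·(-0.238411) − 0.25·(-0.361013) = 0.2095.

0.2095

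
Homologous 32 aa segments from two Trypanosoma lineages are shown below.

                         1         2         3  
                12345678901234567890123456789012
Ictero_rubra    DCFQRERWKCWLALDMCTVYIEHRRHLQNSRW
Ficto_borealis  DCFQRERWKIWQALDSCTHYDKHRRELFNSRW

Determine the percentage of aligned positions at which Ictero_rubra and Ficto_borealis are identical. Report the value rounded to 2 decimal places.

The sequences differ at positions 10 (C/I), 12 (L/Q), 16 (M/S), 19 (V/H), 21 (I/D), 22 (E/K), 26 (H/E), 28 (Q/F).
24 of the 32 sites match, so the percent identity is 24/32 × 100 = 75.00%.

75.00%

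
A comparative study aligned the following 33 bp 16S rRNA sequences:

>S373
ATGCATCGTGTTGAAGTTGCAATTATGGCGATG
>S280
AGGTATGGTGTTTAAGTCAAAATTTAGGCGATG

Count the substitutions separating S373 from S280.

9

The sequences differ at positions 2 (T/G), 4 (C/T), 7 (C/G), 13 (G/T), 18 (T/C), 19 (G/A), 20 (C/A), 25 (A/T), 26 (T/A).
That gives 9 mismatches out of 33 aligned sites, so the Hamming distance is 9.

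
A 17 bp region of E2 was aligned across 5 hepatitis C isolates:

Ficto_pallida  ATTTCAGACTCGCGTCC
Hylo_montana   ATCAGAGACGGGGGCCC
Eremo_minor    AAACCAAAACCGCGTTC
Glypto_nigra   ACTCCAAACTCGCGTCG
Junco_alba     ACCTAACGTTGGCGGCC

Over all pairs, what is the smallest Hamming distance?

Pairwise Hamming distances:
  Ficto_pallida vs Hylo_montana: 7
  Ficto_pallida vs Eremo_minor: 7
  Ficto_pallida vs Glypto_nigra: 4
  Ficto_pallida vs Junco_alba: 8
  Hylo_montana vs Eremo_minor: 11
  Hylo_montana vs Glypto_nigra: 10
  Hylo_montana vs Junco_alba: 9
  Eremo_minor vs Glypto_nigra: 6
  Eremo_minor vs Junco_alba: 11
  Glypto_nigra vs Junco_alba: 9
The smallest is 4, between Ficto_pallida and Glypto_nigra.

4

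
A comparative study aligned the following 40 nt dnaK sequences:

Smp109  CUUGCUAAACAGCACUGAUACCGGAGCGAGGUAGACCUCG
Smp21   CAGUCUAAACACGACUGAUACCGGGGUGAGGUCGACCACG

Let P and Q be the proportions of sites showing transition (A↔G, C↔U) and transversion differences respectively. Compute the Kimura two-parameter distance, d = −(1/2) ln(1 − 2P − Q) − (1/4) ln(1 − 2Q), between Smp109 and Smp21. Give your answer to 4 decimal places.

Mismatches occur at site 2 (U↔A, transversion), site 3 (U↔G, transversion), site 4 (G↔U, transversion), site 12 (G↔C, transversion), site 13 (C↔G, transversion), site 25 (A↔G, transition), site 27 (C↔U, transition), site 33 (A↔C, transversion), site 38 (U↔A, transversion).
Of the 9 differences, 2 transitions and 7 transversions over 40 sites: P = 2/40 = 0.050000, Q = 7/40 = 0.175000.
d = −0.5·ln(0.725000) − 0.25·ln(0.650000) = −0.5·(-0.321584) − 0.25·(-0.430783) = 0.2685.

0.2685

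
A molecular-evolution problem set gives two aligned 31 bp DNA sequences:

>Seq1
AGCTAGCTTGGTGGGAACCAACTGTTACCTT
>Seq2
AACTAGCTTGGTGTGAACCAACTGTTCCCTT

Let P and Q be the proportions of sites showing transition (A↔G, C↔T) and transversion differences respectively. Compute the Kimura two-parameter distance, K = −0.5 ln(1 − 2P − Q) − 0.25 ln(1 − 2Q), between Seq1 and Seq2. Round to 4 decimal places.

0.1036

Mismatches occur at site 2 (G/A, transition), site 14 (G/T, transversion), site 27 (A/C, transversion).
Of the 3 differences, 1 transition and 2 transversions over 31 sites: P = 1/31 = 0.032258, Q = 2/31 = 0.064516.
d = −0.5·ln(0.870968) − 0.25·ln(0.870968) = −0.5·(-0.138150) − 0.25·(-0.138150) = 0.1036.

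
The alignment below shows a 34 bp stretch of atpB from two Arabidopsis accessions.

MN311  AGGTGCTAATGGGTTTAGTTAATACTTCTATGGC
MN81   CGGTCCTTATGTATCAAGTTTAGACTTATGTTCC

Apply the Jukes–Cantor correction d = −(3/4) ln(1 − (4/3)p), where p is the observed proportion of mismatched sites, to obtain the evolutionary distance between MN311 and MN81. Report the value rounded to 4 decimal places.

The sequences differ at positions 1 (A/C), 5 (G/C), 8 (A/T), 12 (G/T), 13 (G/A), 15 (T/C), 16 (T/A), 21 (A/T), 23 (T/G), 28 (C/A), 30 (A/G), 32 (G/T), 33 (G/C).
p = 13/34 = 0.382353.
d = −0.75 · ln(1 − (4/3)·0.382353) = −0.75 · ln(0.490196) = −0.75 · (-0.712950) = 0.5347.

0.5347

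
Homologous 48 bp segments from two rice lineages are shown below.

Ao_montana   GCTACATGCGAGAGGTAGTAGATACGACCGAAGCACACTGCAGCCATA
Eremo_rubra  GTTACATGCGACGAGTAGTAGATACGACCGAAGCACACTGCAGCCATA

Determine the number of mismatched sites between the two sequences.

4

Mismatches occur at site 2 (C↔T), site 12 (G↔C), site 13 (A↔G), site 14 (G↔A).
That gives 4 mismatches out of 48 aligned sites, so the Hamming distance is 4.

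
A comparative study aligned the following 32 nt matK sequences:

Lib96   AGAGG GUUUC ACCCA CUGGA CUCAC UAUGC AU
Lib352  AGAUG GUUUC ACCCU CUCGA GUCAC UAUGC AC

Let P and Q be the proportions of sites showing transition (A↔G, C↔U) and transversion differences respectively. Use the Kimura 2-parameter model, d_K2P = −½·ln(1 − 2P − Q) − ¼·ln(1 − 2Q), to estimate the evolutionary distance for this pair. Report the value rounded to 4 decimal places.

0.1757

The sequences differ at positions 4 (G/U, transversion), 15 (A/U, transversion), 18 (G/C, transversion), 21 (C/G, transversion), 32 (U/C, transition).
Of the 5 differences, 1 transition and 4 transversions over 32 sites: P = 1/32 = 0.031250, Q = 4/32 = 0.125000.
d = −0.5·ln(0.812500) − 0.25·ln(0.750000) = −0.5·(-0.207639) − 0.25·(-0.287682) = 0.1757.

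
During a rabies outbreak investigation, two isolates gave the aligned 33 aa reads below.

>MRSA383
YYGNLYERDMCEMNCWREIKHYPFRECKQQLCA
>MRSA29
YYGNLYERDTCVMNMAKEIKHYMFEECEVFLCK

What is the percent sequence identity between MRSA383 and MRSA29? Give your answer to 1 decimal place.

66.7%

Differing sites — 10:M/T; 12:E/V; 15:C/M; 16:W/A; 17:R/K; 23:P/M; 25:R/E; 28:K/E; 29:Q/V; 30:Q/F; 33:A/K.
22 of the 33 sites match, so the percent identity is 22/33 × 100 = 66.7%.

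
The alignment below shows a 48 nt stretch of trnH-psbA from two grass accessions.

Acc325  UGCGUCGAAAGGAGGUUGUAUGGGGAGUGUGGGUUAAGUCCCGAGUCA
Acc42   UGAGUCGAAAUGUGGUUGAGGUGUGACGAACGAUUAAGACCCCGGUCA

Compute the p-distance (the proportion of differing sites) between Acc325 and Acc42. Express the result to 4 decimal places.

0.3542

Differing sites — 3:C/A; 11:G/U; 13:A/U; 19:U/A; 20:A/G; 21:U/G; 22:G/U; 24:G/U; 27:G/C; 28:U/G; 29:G/A; 30:U/A; 31:G/C; 33:G/A; 39:U/A; 43:G/C; 44:A/G.
There are 17 differences over 48 sites, so p = 17/48 = 0.3542.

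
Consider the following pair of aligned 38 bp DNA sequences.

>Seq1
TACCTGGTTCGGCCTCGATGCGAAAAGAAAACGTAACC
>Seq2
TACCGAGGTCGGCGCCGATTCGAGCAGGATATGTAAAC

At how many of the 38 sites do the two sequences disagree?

12

The sequences differ at positions 5 (T/G), 6 (G/A), 8 (T/G), 14 (C/G), 15 (T/C), 20 (G/T), 24 (A/G), 25 (A/C), 28 (A/G), 30 (A/T), 32 (C/T), 37 (C/A).
That gives 12 mismatches out of 38 aligned sites, so the Hamming distance is 12.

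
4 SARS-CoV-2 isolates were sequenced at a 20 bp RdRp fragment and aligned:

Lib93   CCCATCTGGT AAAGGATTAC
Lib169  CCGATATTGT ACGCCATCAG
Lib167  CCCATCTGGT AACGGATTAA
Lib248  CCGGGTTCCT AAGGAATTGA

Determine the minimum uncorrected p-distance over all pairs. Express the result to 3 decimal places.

0.100

Pairwise Hamming distances:
  Lib93 vs Lib169: 9
  Lib93 vs Lib167: 2
  Lib93 vs Lib248: 10
  Lib169 vs Lib167: 9
  Lib169 vs Lib248: 11
  Lib167 vs Lib248: 9
The smallest is 2 mismatches, between Lib93 and Lib167; p = 2/20 = 0.100.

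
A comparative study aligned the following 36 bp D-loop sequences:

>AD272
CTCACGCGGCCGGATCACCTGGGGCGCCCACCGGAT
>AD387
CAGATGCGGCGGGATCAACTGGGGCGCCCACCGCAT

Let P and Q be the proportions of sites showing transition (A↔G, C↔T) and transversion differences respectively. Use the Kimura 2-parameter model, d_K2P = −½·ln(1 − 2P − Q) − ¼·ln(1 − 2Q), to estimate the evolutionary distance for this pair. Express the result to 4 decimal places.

Differing sites — 2:T/A (Tv); 3:C/G (Tv); 5:C/T (Ti); 11:C/G (Tv); 18:C/A (Tv); 34:G/C (Tv).
Of the 6 differences, 1 transition and 5 transversions over 36 sites: P = 1/36 = 0.027778, Q = 5/36 = 0.138889.
d = −0.5·ln(0.805555) − 0.25·ln(0.722222) = −0.5·(-0.216224) − 0.25·(-0.325423) = 0.1895.

0.1895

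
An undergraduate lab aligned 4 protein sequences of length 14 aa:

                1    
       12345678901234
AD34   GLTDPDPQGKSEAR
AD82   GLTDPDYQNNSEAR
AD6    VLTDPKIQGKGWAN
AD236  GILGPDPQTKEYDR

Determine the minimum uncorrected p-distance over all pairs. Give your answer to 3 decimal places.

0.214

Pairwise Hamming distances:
  AD34 vs AD82: 3
  AD34 vs AD6: 6
  AD34 vs AD236: 7
  AD82 vs AD6: 8
  AD82 vs AD236: 9
  AD6 vs AD236: 11
The smallest is 3 mismatches, between AD34 and AD82; p = 3/14 = 0.214.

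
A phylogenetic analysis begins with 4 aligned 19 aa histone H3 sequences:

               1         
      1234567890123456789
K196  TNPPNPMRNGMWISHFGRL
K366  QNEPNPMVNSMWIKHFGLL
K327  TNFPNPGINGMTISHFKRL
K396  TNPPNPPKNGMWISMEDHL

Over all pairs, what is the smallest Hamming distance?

Pairwise Hamming distances:
  K196 vs K366: 6
  K196 vs K327: 5
  K196 vs K396: 6
  K366 vs K327: 9
  K366 vs K396: 10
  K327 vs K396: 8
The smallest is 5, between K196 and K327.

5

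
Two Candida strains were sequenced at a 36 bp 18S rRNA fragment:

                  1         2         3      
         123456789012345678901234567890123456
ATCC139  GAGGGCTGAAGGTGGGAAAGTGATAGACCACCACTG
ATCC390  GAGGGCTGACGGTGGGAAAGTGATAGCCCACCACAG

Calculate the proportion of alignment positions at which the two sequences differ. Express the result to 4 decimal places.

0.0833

The sequences differ at positions 10 (A/C), 27 (A/C), 35 (T/A).
There are 3 differences over 36 sites, so p = 3/36 = 0.0833.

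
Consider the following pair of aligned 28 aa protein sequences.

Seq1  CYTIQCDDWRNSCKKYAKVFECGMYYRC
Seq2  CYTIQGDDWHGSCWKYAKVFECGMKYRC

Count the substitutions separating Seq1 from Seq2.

5

Mismatches occur at site 6 (C/G), site 10 (R/H), site 11 (N/G), site 14 (K/W), site 25 (Y/K).
That gives 5 mismatches out of 28 aligned sites, so the Hamming distance is 5.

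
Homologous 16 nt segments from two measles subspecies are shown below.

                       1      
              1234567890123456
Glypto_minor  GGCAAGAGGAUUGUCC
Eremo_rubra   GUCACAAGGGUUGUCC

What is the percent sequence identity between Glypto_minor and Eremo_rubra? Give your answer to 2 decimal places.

Mismatches occur at site 2 (G→U), site 5 (A→C), site 6 (G→A), site 10 (A→G).
12 of the 16 sites match, so the percent identity is 12/16 × 100 = 75.00%.

75.00%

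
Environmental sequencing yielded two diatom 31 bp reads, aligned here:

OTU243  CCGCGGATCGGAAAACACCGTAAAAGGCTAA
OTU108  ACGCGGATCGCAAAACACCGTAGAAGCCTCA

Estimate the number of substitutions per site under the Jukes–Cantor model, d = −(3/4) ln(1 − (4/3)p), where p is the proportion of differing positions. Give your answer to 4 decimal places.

The sequences differ at positions 1 (C/A), 11 (G/C), 23 (A/G), 27 (G/C), 30 (A/C).
p = 5/31 = 0.161290.
d = −0.75 · ln(1 − (4/3)·0.161290) = −0.75 · ln(0.784947) = −0.75 · (-0.242139) = 0.1816.

0.1816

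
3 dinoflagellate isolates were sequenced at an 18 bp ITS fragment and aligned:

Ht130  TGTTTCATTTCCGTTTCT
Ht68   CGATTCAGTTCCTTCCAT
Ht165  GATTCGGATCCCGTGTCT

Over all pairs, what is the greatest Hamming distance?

Pairwise Hamming distances:
  Ht130 vs Ht68: 7
  Ht130 vs Ht165: 8
  Ht68 vs Ht165: 12
The largest is 12, between Ht68 and Ht165.

12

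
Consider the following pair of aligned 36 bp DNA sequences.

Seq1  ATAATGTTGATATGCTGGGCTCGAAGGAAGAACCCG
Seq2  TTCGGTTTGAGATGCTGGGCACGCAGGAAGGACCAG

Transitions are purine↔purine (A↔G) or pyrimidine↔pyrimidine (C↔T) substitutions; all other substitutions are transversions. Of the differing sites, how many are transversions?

The sequences differ at positions 1 (A/T, transversion), 3 (A/C, transversion), 4 (A/G, transition), 5 (T/G, transversion), 6 (G/T, transversion), 11 (T/G, transversion), 21 (T/A, transversion), 24 (A/C, transversion), 31 (A/G, transition), 35 (C/A, transversion).
Of the 10 differences, 2 transitions and 8 transversions, so the answer is 8.

8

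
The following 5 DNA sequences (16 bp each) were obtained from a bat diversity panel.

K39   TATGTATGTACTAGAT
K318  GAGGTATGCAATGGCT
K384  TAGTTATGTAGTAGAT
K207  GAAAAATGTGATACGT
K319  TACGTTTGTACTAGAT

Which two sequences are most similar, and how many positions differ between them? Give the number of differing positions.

2

Pairwise Hamming distances:
  K39 vs K318: 6
  K39 vs K384: 3
  K39 vs K207: 8
  K39 vs K319: 2
  K318 vs K384: 6
  K318 vs K207: 8
  K318 vs K319: 7
  K384 vs K207: 8
  K384 vs K319: 4
  K207 vs K319: 9
The smallest is 2, between K39 and K319.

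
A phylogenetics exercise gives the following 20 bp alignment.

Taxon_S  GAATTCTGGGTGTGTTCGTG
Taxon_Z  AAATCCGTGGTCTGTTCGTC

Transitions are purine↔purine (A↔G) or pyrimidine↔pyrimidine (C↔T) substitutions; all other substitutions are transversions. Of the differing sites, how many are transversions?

Differing sites — 1:G/A (Ti); 5:T/C (Ti); 7:T/G (Tv); 8:G/T (Tv); 12:G/C (Tv); 20:G/C (Tv).
Of the 6 differences, 2 transitions and 4 transversions, so the answer is 4.

4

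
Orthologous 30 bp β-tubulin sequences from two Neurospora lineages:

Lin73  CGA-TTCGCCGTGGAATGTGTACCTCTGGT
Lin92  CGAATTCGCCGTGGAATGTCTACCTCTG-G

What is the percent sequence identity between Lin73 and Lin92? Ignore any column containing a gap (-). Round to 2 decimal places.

92.86%

Excluding the 2 gap columns leaves 28 comparable sites.
Mismatches occur at site 20 (G↔C), site 30 (T↔G).
26 of the 28 comparable sites match, so the percent identity is 26/28 × 100 = 92.86%.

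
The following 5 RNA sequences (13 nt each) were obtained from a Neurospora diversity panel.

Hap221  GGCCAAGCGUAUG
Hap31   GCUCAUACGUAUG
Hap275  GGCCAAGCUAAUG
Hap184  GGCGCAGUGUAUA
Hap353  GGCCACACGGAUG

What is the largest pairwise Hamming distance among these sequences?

8

Pairwise Hamming distances:
  Hap221 vs Hap31: 4
  Hap221 vs Hap275: 2
  Hap221 vs Hap184: 4
  Hap221 vs Hap353: 3
  Hap31 vs Hap275: 6
  Hap31 vs Hap184: 8
  Hap31 vs Hap353: 4
  Hap275 vs Hap184: 6
  Hap275 vs Hap353: 4
  Hap184 vs Hap353: 7
The largest is 8, between Hap31 and Hap184.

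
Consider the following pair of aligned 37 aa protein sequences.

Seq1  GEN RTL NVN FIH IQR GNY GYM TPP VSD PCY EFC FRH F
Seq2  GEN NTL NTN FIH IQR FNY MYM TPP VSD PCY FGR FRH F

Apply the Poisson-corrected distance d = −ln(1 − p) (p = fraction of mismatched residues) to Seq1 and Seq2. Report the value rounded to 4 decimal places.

0.2097

Differing sites — 4:R/N; 8:V/T; 16:G/F; 19:G/M; 31:E/F; 32:F/G; 33:C/R.
p = 7/37 = 0.189189.
d = −ln(1 − 0.189189) = −ln(0.810811) = 0.2097.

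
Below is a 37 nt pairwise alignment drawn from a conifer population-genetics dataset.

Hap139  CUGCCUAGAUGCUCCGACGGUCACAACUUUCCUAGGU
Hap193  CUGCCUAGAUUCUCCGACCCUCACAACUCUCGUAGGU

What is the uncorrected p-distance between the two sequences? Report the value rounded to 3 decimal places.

0.135

The sequences differ at positions 11 (G/U), 19 (G/C), 20 (G/C), 29 (U/C), 32 (C/G).
There are 5 differences over 37 sites, so p = 5/37 = 0.135.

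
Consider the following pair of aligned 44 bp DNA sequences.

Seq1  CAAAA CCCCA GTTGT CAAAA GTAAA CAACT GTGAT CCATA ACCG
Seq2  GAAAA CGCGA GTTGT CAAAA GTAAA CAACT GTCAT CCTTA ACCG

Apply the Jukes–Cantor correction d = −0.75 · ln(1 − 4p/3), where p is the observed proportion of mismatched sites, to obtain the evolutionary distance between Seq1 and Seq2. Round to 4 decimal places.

The sequences differ at positions 1 (C/G), 7 (C/G), 9 (C/G), 33 (G/C), 38 (A/T).
p = 5/44 = 0.113636.
d = −0.75 · ln(1 − (4/3)·0.113636) = −0.75 · ln(0.848485) = −0.75 · (-0.164303) = 0.1232.

0.1232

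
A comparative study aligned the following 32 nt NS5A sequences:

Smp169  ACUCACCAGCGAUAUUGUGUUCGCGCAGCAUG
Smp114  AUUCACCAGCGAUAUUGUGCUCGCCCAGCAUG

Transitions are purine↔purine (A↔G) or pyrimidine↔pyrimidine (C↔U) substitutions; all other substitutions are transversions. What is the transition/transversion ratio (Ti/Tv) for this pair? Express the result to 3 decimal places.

Differing sites — 2:C/U (Ti); 20:U/C (Ti); 25:G/C (Tv).
Of the 3 differences, 2 transitions and 1 transversion, so Ti/Tv = 2/1 = 2.000.

2.000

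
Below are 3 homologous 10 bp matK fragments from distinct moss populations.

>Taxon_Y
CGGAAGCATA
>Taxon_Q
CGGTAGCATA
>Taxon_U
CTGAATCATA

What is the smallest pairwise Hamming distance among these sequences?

Pairwise Hamming distances:
  Taxon_Y vs Taxon_Q: 1
  Taxon_Y vs Taxon_U: 2
  Taxon_Q vs Taxon_U: 3
The smallest is 1, between Taxon_Y and Taxon_Q.

1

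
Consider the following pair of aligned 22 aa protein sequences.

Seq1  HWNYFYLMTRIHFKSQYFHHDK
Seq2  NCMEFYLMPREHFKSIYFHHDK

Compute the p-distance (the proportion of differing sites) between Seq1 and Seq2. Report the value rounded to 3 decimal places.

0.318

Mismatches occur at site 1 (H→N), site 2 (W→C), site 3 (N→M), site 4 (Y→E), site 9 (T→P), site 11 (I→E), site 16 (Q→I).
There are 7 differences over 22 sites, so p = 7/22 = 0.318.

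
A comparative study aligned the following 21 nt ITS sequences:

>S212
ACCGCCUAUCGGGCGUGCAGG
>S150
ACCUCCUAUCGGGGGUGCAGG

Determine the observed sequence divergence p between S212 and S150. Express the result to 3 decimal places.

0.095

The sequences differ at positions 4 (G/U), 14 (C/G).
There are 2 differences over 21 sites, so p = 2/21 = 0.095.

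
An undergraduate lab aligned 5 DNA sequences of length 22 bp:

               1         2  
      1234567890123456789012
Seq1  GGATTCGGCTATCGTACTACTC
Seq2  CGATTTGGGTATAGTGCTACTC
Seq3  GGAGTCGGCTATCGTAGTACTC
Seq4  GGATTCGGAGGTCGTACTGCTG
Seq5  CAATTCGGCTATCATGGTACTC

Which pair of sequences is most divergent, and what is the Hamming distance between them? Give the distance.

Pairwise Hamming distances:
  Seq1 vs Seq2: 5
  Seq1 vs Seq3: 2
  Seq1 vs Seq4: 5
  Seq1 vs Seq5: 5
  Seq2 vs Seq3: 7
  Seq2 vs Seq4: 9
  Seq2 vs Seq5: 6
  Seq3 vs Seq4: 7
  Seq3 vs Seq5: 5
  Seq4 vs Seq5: 10
The largest is 10, between Seq4 and Seq5.

10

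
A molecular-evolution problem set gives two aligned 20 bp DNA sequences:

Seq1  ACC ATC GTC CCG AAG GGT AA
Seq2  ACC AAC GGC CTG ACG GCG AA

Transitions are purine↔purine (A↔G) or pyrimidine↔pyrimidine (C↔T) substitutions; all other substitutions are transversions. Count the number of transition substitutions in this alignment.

1

Differing sites — 5:T/A (Tv); 8:T/G (Tv); 11:C/T (Ti); 14:A/C (Tv); 17:G/C (Tv); 18:T/G (Tv).
Of the 6 differences, 1 transition and 5 transversions, so the answer is 1.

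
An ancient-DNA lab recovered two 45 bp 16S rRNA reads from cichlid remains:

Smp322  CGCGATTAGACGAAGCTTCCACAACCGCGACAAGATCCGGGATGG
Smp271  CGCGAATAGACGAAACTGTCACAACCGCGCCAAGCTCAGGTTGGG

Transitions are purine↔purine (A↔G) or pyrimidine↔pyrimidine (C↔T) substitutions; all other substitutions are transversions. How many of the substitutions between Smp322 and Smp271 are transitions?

Differing sites — 6:T/A (Tv); 15:G/A (Ti); 18:T/G (Tv); 19:C/T (Ti); 30:A/C (Tv); 35:A/C (Tv); 38:C/A (Tv); 41:G/T (Tv); 42:A/T (Tv); 43:T/G (Tv).
Of the 10 differences, 2 transitions and 8 transversions, so the answer is 2.

2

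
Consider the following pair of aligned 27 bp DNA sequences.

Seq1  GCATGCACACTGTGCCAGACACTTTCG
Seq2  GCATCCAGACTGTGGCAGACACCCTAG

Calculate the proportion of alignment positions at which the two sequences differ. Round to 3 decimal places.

0.222

Mismatches occur at site 5 (G/C), site 8 (C/G), site 15 (C/G), site 23 (T/C), site 24 (T/C), site 26 (C/A).
There are 6 differences over 27 sites, so p = 6/27 = 0.222.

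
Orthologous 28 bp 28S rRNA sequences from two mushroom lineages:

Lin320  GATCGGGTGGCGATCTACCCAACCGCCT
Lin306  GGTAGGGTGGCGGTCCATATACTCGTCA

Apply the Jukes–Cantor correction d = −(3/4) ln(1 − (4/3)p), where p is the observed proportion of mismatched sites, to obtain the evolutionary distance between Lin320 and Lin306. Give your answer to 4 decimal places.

Differing sites — 2:A/G; 4:C/A; 13:A/G; 16:T/C; 18:C/T; 19:C/A; 20:C/T; 22:A/C; 23:C/T; 26:C/T; 28:T/A.
p = 11/28 = 0.392857.
d = −0.75 · ln(1 − (4/3)·0.392857) = −0.75 · ln(0.476191) = −0.75 · (-0.741936) = 0.5565.

0.5565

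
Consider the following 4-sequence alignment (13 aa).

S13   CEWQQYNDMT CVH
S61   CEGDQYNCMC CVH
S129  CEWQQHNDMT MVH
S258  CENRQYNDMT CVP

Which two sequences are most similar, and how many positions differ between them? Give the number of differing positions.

Pairwise Hamming distances:
  S13 vs S61: 4
  S13 vs S129: 2
  S13 vs S258: 3
  S61 vs S129: 6
  S61 vs S258: 5
  S129 vs S258: 5
The smallest is 2, between S13 and S129.

2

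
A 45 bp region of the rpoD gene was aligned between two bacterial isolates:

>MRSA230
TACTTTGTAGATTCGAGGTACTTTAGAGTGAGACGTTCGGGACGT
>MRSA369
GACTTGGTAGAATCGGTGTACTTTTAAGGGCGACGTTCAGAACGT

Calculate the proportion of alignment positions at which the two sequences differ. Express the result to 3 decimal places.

0.244

Mismatches occur at site 1 (T→G), site 6 (T→G), site 12 (T→A), site 16 (A→G), site 17 (G→T), site 25 (A→T), site 26 (G→A), site 29 (T→G), site 31 (A→C), site 39 (G→A), site 41 (G→A).
There are 11 differences over 45 sites, so p = 11/45 = 0.244.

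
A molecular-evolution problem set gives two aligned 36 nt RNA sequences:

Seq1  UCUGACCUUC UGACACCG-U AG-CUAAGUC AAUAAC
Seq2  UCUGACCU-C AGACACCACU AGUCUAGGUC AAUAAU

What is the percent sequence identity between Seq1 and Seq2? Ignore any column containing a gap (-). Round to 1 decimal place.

87.9%

Excluding the 3 gap columns leaves 33 comparable sites.
The sequences differ at positions 11 (U/A), 18 (G/A), 27 (A/G), 36 (C/U).
29 of the 33 comparable sites match, so the percent identity is 29/33 × 100 = 87.9%.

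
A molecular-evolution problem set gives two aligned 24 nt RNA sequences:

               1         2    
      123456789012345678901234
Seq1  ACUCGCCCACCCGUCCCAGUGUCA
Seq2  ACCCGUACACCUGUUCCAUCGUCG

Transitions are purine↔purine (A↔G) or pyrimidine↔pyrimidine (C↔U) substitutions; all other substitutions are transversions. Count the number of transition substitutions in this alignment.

Differing sites — 3:U/C (Ti); 6:C/U (Ti); 7:C/A (Tv); 12:C/U (Ti); 15:C/U (Ti); 19:G/U (Tv); 20:U/C (Ti); 24:A/G (Ti).
Of the 8 differences, 6 transitions and 2 transversions, so the answer is 6.

6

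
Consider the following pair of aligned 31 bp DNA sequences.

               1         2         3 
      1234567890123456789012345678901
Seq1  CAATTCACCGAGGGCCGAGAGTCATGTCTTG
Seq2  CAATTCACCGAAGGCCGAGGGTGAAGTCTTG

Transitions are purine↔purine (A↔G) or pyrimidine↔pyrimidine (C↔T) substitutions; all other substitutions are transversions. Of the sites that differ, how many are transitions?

2

The sequences differ at positions 12 (G/A, transition), 20 (A/G, transition), 23 (C/G, transversion), 25 (T/A, transversion).
Of the 4 differences, 2 transitions and 2 transversions, so the answer is 2.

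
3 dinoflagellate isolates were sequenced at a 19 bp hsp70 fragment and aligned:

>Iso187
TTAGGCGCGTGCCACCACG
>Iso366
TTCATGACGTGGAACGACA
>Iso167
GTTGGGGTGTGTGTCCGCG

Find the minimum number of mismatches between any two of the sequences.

Pairwise Hamming distances:
  Iso187 vs Iso366: 9
  Iso187 vs Iso167: 8
  Iso366 vs Iso167: 12
The smallest is 8, between Iso187 and Iso167.

8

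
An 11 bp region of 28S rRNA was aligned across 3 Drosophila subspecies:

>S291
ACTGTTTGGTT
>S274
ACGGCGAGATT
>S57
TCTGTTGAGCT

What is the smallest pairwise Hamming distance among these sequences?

4

Pairwise Hamming distances:
  S291 vs S274: 5
  S291 vs S57: 4
  S274 vs S57: 8
The smallest is 4, between S291 and S57.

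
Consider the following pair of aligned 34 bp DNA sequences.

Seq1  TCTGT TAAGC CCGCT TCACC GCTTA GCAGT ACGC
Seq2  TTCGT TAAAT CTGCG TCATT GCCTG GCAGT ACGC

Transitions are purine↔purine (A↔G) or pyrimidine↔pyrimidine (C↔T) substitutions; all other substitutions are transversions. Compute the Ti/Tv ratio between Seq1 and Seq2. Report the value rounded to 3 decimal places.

The sequences differ at positions 2 (C/T, transition), 3 (T/C, transition), 9 (G/A, transition), 10 (C/T, transition), 12 (C/T, transition), 15 (T/G, transversion), 19 (C/T, transition), 20 (C/T, transition), 23 (T/C, transition), 25 (A/G, transition).
Of the 10 differences, 9 transitions and 1 transversion, so Ti/Tv = 9/1 = 9.000.

9.000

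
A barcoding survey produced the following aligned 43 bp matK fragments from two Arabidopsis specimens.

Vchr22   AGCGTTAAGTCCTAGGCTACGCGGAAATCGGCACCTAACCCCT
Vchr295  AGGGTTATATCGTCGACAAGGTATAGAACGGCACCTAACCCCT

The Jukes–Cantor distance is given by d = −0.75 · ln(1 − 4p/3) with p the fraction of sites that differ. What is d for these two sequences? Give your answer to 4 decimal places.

0.3870

Differing sites — 3:C/G; 8:A/T; 9:G/A; 12:C/G; 14:A/C; 16:G/A; 18:T/A; 20:C/G; 22:C/T; 23:G/A; 24:G/T; 26:A/G; 28:T/A.
p = 13/43 = 0.302326.
d = −0.75 · ln(1 − (4/3)·0.302326) = −0.75 · ln(0.596899) = −0.75 · (-0.516007) = 0.3870.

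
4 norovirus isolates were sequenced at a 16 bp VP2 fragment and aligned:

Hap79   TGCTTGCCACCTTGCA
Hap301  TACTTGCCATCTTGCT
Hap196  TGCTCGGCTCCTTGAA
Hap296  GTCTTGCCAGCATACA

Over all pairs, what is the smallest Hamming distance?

Pairwise Hamming distances:
  Hap79 vs Hap301: 3
  Hap79 vs Hap196: 4
  Hap79 vs Hap296: 5
  Hap301 vs Hap196: 7
  Hap301 vs Hap296: 6
  Hap196 vs Hap296: 9
The smallest is 3, between Hap79 and Hap301.

3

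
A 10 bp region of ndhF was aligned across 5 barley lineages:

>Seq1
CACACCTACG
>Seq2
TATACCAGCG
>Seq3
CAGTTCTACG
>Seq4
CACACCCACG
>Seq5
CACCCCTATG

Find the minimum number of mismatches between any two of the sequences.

1

Pairwise Hamming distances:
  Seq1 vs Seq2: 4
  Seq1 vs Seq3: 3
  Seq1 vs Seq4: 1
  Seq1 vs Seq5: 2
  Seq2 vs Seq3: 6
  Seq2 vs Seq4: 4
  Seq2 vs Seq5: 6
  Seq3 vs Seq4: 4
  Seq3 vs Seq5: 4
  Seq4 vs Seq5: 3
The smallest is 1, between Seq1 and Seq4.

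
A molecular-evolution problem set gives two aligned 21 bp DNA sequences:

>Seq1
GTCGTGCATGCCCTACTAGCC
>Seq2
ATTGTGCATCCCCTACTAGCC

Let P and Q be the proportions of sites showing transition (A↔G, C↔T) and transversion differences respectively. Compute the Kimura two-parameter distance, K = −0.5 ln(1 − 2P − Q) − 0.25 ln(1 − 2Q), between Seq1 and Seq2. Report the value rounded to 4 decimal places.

0.1610

The sequences differ at positions 1 (G/A, transition), 3 (C/T, transition), 10 (G/C, transversion).
Of the 3 differences, 2 transitions and 1 transversion over 21 sites: P = 2/21 = 0.095238, Q = 1/21 = 0.047619.
d = −0.5·ln(0.761905) − 0.25·ln(0.904762) = −0.5·(-0.271933) − 0.25·(-0.100083) = 0.1610.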